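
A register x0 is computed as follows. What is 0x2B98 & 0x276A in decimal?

0x2B98 = 10101110011000
0x276A = 10011101101010
AND → 10001100001000 = 8968

8968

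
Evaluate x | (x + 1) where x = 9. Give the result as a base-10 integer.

x = 1001 = 9
x + 1 = 1010
OR    = 1011 = 11
(x | (x + 1) sets the lowest cleared bit.)

11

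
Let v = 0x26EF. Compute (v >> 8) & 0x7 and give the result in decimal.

6

v = 010011011101111
Shift right by 8: 0100110
Mask low 3 bits: 110 = 6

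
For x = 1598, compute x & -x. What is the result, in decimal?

2

x = 11000111110 = 1598
-x (two's complement) = …00111000010
AND   = 00000000010 = 2
(x & -x isolates the lowest set bit of x.)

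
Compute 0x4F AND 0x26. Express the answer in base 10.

0x4F = 1001111
0x26 = 0100110
AND → 0000110 = 6

6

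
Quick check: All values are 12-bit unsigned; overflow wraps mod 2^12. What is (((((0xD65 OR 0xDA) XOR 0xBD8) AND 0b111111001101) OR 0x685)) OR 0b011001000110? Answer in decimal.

1735

0xD65 = 110101100101
0xDA = 000011011010
→ OR → 110111111111 = 3583
0xBD8 = 101111011000
→ XOR → 011000100111 = 1575
0b111111001101 = 111111001101
→ AND → 011000000101 = 1541
0x685 = 011010000101
→ OR → 011010000101 = 1669
0b011001000110 = 011001000110
→ OR → 011011000111 = 1735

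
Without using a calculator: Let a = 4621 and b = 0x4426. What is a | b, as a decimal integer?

4621 = 001001000001101
0x4426 = 100010000100110
 OR → 101011000101111 = 22063

22063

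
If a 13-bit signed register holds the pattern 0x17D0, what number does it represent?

pattern = 1011111010000 (MSB is 1 ⇒ negative)
Invert: 0100000101111, add 1 → 0100000110000 = 2096, so the value is -2096.
(Equivalently: 6096 - 2^13 = 6096 - 8192 = -2096.)

-2096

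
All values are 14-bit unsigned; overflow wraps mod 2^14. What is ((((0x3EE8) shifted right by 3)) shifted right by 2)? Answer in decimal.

503

0x3EE8 = 11111011101000
→ shifted right by 3 → 00011111011101 = 2013
→ shifted right by 2 → 00000111110111 = 503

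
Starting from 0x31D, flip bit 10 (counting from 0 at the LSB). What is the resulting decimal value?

x = 001100011101
bit 10 is currently 0; toggle it via x ^ (1 << 10) = x ^ 1024
→ 011100011101 = 1821

1821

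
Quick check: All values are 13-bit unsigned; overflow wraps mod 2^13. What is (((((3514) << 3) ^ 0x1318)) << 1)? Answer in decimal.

7568

3514 = 0110110111010
→ << 3 (mod 2^13) → 0110111010000 = 3536
0x1318 = 1001100011000
→ ^ → 1111011001000 = 7880
→ << 1 (mod 2^13) → 1110110010000 = 7568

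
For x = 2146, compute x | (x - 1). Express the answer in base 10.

x = 100001100010 = 2146
x - 1 = 100001100001
OR    = 100001100011 = 2147
(x | (x - 1) sets all bits below the lowest set bit.)

2147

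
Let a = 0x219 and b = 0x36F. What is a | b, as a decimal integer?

0x219 = 1000011001
0x36F = 1101101111
 OR → 1101111111 = 895

895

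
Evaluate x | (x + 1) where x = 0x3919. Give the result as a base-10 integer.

14619

x = 11100100011001 = 14617
x + 1 = 11100100011010
OR    = 11100100011011 = 14619
(x | (x + 1) sets the lowest cleared bit.)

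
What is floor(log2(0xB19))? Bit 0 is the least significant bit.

11

0xB19 = 101100011001
The topmost 1 is at position 11 (since 2^11 = 2048 ≤ 2841 < 4096).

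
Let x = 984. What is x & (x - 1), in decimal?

x = 1111011000 = 984
x - 1 = 1111010111
AND   = 1111010000 = 976
(x & (x - 1) clears the lowest set bit of x.)

976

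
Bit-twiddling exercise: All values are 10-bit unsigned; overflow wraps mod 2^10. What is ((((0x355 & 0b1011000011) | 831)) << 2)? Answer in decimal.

0x355 = 1101010101
0b1011000011 = 1011000011
→ & → 1001000001 = 577
831 = 1100111111
→ | → 1101111111 = 895
→ << 2 (mod 2^10) → 0111111100 = 508

508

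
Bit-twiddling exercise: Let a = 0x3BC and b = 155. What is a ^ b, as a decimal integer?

0x3BC = 1110111100
155 = 0010011011
XOR → 1100100111 = 807

807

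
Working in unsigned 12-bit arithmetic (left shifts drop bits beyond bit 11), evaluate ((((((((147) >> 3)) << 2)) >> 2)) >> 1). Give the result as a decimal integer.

147 = 000010010011
→ >> 3 → 000000010010 = 18
→ << 2 (mod 2^12) → 000001001000 = 72
→ >> 2 → 000000010010 = 18
→ >> 1 → 000000001001 = 9

9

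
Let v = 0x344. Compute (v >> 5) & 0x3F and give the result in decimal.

26

v = 00001101000100
Shift right by 5: 000011010
Mask low 6 bits: 011010 = 26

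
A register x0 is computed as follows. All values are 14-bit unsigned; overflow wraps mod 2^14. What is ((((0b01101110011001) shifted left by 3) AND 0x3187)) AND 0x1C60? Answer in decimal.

0b01101110011001 = 01101110011001
→ shifted left by 3 (mod 2^14) → 01110011001000 = 7368
0x3187 = 11000110000111
→ AND → 01000010000000 = 4224
0x1C60 = 01110001100000
→ AND → 01000000000000 = 4096

4096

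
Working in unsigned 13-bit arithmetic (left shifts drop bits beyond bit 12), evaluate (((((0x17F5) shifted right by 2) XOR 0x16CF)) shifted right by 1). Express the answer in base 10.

0x17F5 = 1011111110101
→ shifted right by 2 → 0010111111101 = 1533
0x16CF = 1011011001111
→ XOR → 1001100110010 = 4914
→ shifted right by 1 → 0100110011001 = 2457

2457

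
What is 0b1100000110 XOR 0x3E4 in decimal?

a = 1100000110
0x3E4 = 1111100100
XOR → 0011100010 = 226

226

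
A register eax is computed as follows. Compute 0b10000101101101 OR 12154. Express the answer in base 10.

12159

a = 10000101101101
12154 = 10111101111010
 OR → 10111101111111 = 12159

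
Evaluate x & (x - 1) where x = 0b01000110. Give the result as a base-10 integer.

68

x = 1000110 = 70
x - 1 = 1000101
AND   = 1000100 = 68
(x & (x - 1) clears the lowest set bit of x.)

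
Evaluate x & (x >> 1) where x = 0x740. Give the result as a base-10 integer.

x = 11101000000 = 1856
x>>1 = 01110100000
AND  = 01100000000 = 768
(x & (x >> 1) has a 1 wherever x has two consecutive 1 bits.)

768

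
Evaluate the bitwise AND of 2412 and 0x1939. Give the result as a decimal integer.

2344

2412 = 0100101101100
0x1939 = 1100100111001
AND → 0100100101000 = 2344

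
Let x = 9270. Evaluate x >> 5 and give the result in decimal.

289

9270 = 10010000110110
shift right by 5 → 00000100100001 = 289
(equivalently, floor(9270 / 32))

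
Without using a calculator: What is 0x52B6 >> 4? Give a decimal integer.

0x52B6 = 101001010110110
shift right by 4 → 000010100101011 = 1323
(equivalently, floor(21174 / 16))

1323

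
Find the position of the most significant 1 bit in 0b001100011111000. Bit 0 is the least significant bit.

12

0b001100011111000 = 1100011111000
The topmost 1 is at position 12 (since 2^12 = 4096 ≤ 6392 < 8192).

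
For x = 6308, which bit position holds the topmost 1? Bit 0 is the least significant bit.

12

6308 = 1100010100100
The topmost 1 is at position 12 (since 2^12 = 4096 ≤ 6308 < 8192).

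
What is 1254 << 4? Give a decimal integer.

20064

1254 = 000010011100110
shift left by 4 → 100111001100000 = 20064
(equivalently, 1254 × 2^4 = 1254 × 16)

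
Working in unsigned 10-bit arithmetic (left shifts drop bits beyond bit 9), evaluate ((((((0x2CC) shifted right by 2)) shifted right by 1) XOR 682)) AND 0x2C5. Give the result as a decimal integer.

0x2CC = 1011001100
→ shifted right by 2 → 0010110011 = 179
→ shifted right by 1 → 0001011001 = 89
682 = 1010101010
→ XOR → 1011110011 = 755
0x2C5 = 1011000101
→ AND → 1011000001 = 705

705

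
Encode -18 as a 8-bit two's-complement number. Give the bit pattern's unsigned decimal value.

18 in 8 bits: 00010010
Invert: 11101101
Add 1:  11101110 = 238
(Check: 2^8 - 18 = 256 - 18 = 238.)

238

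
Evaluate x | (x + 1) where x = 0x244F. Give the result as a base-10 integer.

x = 10010001001111 = 9295
x + 1 = 10010001010000
OR    = 10010001011111 = 9311
(x | (x + 1) sets the lowest cleared bit.)

9311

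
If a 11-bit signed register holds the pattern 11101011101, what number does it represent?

pattern = 11101011101 (MSB is 1 ⇒ negative)
Invert: 00010100010, add 1 → 00010100011 = 163, so the value is -163.
(Equivalently: 1885 - 2^11 = 1885 - 2048 = -163.)

-163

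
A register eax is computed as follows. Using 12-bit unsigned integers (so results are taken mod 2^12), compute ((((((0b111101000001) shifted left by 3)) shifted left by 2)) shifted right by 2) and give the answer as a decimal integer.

520

0b111101000001 = 111101000001
→ shifted left by 3 (mod 2^12) → 101000001000 = 2568
→ shifted left by 2 (mod 2^12) → 100000100000 = 2080
→ shifted right by 2 → 001000001000 = 520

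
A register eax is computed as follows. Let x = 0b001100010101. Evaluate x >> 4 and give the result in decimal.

49

x = 1100010101
shift right by 4 → 0000110001 = 49
(equivalently, floor(789 / 16))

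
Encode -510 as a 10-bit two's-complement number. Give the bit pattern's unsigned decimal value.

510 in 10 bits: 0111111110
Invert: 1000000001
Add 1:  1000000010 = 514
(Check: 2^10 - 510 = 1024 - 510 = 514.)

514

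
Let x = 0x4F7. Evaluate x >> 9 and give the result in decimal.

2

0x4F7 = 10011110111
shift right by 9 → 00000000010 = 2
(equivalently, floor(1271 / 512))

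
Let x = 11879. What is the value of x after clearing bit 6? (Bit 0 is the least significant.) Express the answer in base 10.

x = 10111001100111
bit 6 is currently 1; clear it via x & ~(1 << 6) = x & ~64
→ 10111000100111 = 11815

11815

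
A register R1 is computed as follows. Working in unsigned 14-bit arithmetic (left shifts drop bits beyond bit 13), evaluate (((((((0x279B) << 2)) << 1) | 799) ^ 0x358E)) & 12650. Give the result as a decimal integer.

0x279B = 10011110011011
→ << 2 (mod 2^14) → 01111001101100 = 7788
→ << 1 (mod 2^14) → 11110011011000 = 15576
799 = 00001100011111
→ | → 11111111011111 = 16351
0x358E = 11010110001110
→ ^ → 00101001010001 = 2641
12650 = 11000101101010
→ & → 00000001000000 = 64

64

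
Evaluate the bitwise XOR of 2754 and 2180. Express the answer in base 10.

2754 = 101011000010
2180 = 100010000100
XOR → 001001000110 = 582

582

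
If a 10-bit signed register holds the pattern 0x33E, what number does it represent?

pattern = 1100111110 (MSB is 1 ⇒ negative)
Invert: 0011000001, add 1 → 0011000010 = 194, so the value is -194.
(Equivalently: 830 - 2^10 = 830 - 1024 = -194.)

-194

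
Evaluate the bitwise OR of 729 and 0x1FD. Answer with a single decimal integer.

729 = 1011011001
0x1FD = 0111111101
 OR → 1111111101 = 1021

1021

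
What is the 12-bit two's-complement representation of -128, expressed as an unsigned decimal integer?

128 in 12 bits: 000010000000
Invert: 111101111111
Add 1:  111110000000 = 3968
(Check: 2^12 - 128 = 4096 - 128 = 3968.)

3968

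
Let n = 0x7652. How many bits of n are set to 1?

0x7652 = 111011001010010
Count the 1s: 1 + 1 + 1 + 1 + 1 + 1 + 1 + 1 = 8

8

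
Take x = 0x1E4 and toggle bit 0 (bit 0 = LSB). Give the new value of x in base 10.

x = 00111100100
bit 0 is currently 0; toggle it via x ^ (1 << 0) = x ^ 1
→ 00111100101 = 485

485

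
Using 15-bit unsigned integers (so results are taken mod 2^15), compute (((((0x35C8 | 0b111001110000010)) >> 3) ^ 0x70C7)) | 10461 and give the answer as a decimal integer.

0x35C8 = 011010111001000
0b111001110000010 = 111001110000010
→ | → 111011111001010 = 30666
→ >> 3 → 000111011111001 = 3833
0x70C7 = 111000011000111
→ ^ → 111111000111110 = 32318
10461 = 010100011011101
→ | → 111111011111111 = 32511

32511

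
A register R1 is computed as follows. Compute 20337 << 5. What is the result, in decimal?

20337 = 00000100111101110001
shift left by 5 → 10011110111000100000 = 650784
(equivalently, 20337 × 2^5 = 20337 × 32)

650784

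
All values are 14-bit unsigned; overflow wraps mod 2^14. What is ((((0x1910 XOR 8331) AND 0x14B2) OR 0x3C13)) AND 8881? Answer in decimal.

8337

0x1910 = 01100100010000
8331 = 10000010001011
→ XOR → 11100110011011 = 14747
0x14B2 = 01010010110010
→ AND → 01000010010010 = 4242
0x3C13 = 11110000010011
→ OR → 11110010010011 = 15507
8881 = 10001010110001
→ AND → 10000010010001 = 8337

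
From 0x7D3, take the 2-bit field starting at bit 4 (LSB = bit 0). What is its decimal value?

1

v = 011111010011
Shift right by 4: 01111101
Mask low 2 bits: 01 = 1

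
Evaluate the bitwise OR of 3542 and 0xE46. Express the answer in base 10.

4054

3542 = 110111010110
0xE46 = 111001000110
 OR → 111111010110 = 4054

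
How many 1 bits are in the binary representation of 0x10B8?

0x10B8 = 1000010111000
Count the 1s: 1 + 1 + 1 + 1 + 1 = 5

5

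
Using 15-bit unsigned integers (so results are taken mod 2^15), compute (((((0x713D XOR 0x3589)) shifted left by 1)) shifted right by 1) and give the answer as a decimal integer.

0x713D = 111000100111101
0x3589 = 011010110001001
→ XOR → 100010010110100 = 17588
→ shifted left by 1 (mod 2^15) → 000100101101000 = 2408
→ shifted right by 1 → 000010010110100 = 1204

1204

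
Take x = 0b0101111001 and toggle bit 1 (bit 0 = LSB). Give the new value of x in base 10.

379

x = 0101111001
bit 1 is currently 0; toggle it via x ^ (1 << 1) = x ^ 2
→ 0101111011 = 379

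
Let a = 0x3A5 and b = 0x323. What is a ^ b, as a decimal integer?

134

0x3A5 = 1110100101
0x323 = 1100100011
XOR → 0010000110 = 134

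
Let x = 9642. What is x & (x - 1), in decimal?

9640

x = 10010110101010 = 9642
x - 1 = 10010110101001
AND   = 10010110101000 = 9640
(x & (x - 1) clears the lowest set bit of x.)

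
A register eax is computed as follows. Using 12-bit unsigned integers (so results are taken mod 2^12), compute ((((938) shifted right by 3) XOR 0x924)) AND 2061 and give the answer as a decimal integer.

2049

938 = 001110101010
→ shifted right by 3 → 000001110101 = 117
0x924 = 100100100100
→ XOR → 100101010001 = 2385
2061 = 100000001101
→ AND → 100000000001 = 2049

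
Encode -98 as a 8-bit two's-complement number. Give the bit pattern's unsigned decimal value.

158

98 in 8 bits: 01100010
Invert: 10011101
Add 1:  10011110 = 158
(Check: 2^8 - 98 = 256 - 98 = 158.)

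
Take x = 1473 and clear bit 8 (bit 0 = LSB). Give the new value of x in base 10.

1217

x = 010111000001
bit 8 is currently 1; clear it via x & ~(1 << 8) = x & ~256
→ 010011000001 = 1217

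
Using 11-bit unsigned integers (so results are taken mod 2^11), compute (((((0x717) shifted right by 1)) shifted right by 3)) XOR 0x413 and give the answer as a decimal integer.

1122

0x717 = 11100010111
→ shifted right by 1 → 01110001011 = 907
→ shifted right by 3 → 00001110001 = 113
0x413 = 10000010011
→ XOR → 10001100010 = 1122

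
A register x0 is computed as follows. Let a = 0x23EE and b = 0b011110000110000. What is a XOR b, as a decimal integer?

0x23EE = 10001111101110
b = 11110000110000
XOR → 01111111011110 = 8158

8158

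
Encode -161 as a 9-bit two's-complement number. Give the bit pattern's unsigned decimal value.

161 in 9 bits: 010100001
Invert: 101011110
Add 1:  101011111 = 351
(Check: 2^9 - 161 = 512 - 161 = 351.)

351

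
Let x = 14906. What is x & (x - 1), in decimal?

14904

x = 11101000111010 = 14906
x - 1 = 11101000111001
AND   = 11101000111000 = 14904
(x & (x - 1) clears the lowest set bit of x.)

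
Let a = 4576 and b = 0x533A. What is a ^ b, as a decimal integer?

17114

4576 = 001000111100000
0x533A = 101001100111010
XOR → 100001011011010 = 17114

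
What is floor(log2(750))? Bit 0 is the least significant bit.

750 = 1011101110
The topmost 1 is at position 9 (since 2^9 = 512 ≤ 750 < 1024).

9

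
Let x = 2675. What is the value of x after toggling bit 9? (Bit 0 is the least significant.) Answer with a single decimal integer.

2163

x = 00101001110011
bit 9 is currently 1; toggle it via x ^ (1 << 9) = x ^ 512
→ 00100001110011 = 2163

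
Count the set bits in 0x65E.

0x65E = 11001011110
Count the 1s: 1 + 1 + 1 + 1 + 1 + 1 + 1 = 7

7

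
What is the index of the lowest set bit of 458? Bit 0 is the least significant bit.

1

458 = 111001010
Trailing zeros: 1, so the lowest set bit is bit 1 (value 2).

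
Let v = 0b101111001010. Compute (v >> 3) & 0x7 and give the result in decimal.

v = 101111001010
Shift right by 3: 101111001
Mask low 3 bits: 001 = 1

1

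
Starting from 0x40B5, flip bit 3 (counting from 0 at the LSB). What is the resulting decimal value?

16573

x = 100000010110101
bit 3 is currently 0; toggle it via x ^ (1 << 3) = x ^ 8
→ 100000010111101 = 16573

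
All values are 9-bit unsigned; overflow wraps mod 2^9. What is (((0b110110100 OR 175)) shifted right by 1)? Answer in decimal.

223

0b110110100 = 110110100
175 = 010101111
→ OR → 110111111 = 447
→ shifted right by 1 → 011011111 = 223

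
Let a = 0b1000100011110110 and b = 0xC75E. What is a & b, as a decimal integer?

a = 1000100011110110
0xC75E = 1100011101011110
AND → 1000000001010110 = 32854

32854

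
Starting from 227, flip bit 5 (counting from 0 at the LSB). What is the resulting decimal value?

195

x = 011100011
bit 5 is currently 1; toggle it via x ^ (1 << 5) = x ^ 32
→ 011000011 = 195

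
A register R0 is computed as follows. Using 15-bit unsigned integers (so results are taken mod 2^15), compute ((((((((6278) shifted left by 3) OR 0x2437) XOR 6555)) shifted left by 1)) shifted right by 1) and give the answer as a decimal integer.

6278 = 001100010000110
→ shifted left by 3 (mod 2^15) → 100010000110000 = 17456
0x2437 = 010010000110111
→ OR → 110010000110111 = 25655
6555 = 001100110011011
→ XOR → 111110110101100 = 32172
→ shifted left by 1 (mod 2^15) → 111101101011000 = 31576
→ shifted right by 1 → 011110110101100 = 15788

15788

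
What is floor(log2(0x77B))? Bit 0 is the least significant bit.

0x77B = 11101111011
The topmost 1 is at position 10 (since 2^10 = 1024 ≤ 1915 < 2048).

10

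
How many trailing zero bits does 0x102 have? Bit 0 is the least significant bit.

1

0x102 = 100000010
Trailing zeros: 1, so the lowest set bit is bit 1 (value 2).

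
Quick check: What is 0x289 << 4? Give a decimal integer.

0x289 = 00001010001001
shift left by 4 → 10100010010000 = 10384
(equivalently, 649 × 2^4 = 649 × 16)

10384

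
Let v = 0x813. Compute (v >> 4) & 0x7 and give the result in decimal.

1

v = 100000010011
Shift right by 4: 10000001
Mask low 3 bits: 001 = 1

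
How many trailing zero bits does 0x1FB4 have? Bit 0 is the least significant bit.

0x1FB4 = 1111110110100
Trailing zeros: 2, so the lowest set bit is bit 2 (value 4).

2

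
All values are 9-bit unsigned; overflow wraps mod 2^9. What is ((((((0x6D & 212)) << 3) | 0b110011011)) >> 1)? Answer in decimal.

221

0x6D = 001101101
212 = 011010100
→ & → 001000100 = 68
→ << 3 (mod 2^9) → 000100000 = 32
0b110011011 = 110011011
→ | → 110111011 = 443
→ >> 1 → 011011101 = 221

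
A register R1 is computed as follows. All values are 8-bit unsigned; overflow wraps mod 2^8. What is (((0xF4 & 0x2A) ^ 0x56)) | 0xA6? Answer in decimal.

246

0xF4 = 11110100
0x2A = 00101010
→ & → 00100000 = 32
0x56 = 01010110
→ ^ → 01110110 = 118
0xA6 = 10100110
→ | → 11110110 = 246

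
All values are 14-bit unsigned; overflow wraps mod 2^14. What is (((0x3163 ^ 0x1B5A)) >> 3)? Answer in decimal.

1351

0x3163 = 11000101100011
0x1B5A = 01101101011010
→ ^ → 10101000111001 = 10809
→ >> 3 → 00010101000111 = 1351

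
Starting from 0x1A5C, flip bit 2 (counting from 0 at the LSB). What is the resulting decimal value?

x = 1101001011100
bit 2 is currently 1; toggle it via x ^ (1 << 2) = x ^ 4
→ 1101001011000 = 6744

6744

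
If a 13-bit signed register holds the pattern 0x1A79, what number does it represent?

pattern = 1101001111001 (MSB is 1 ⇒ negative)
Invert: 0010110000110, add 1 → 0010110000111 = 1415, so the value is -1415.
(Equivalently: 6777 - 2^13 = 6777 - 8192 = -1415.)

-1415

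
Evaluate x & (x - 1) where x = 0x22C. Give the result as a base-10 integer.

552

x = 1000101100 = 556
x - 1 = 1000101011
AND   = 1000101000 = 552
(x & (x - 1) clears the lowest set bit of x.)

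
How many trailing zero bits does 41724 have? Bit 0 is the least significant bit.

2

41724 = 1010001011111100
Trailing zeros: 2, so the lowest set bit is bit 2 (value 4).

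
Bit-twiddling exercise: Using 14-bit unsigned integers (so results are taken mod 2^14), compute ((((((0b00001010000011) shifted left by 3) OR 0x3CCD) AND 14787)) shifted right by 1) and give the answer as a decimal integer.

0b00001010000011 = 00001010000011
→ shifted left by 3 (mod 2^14) → 01010000011000 = 5144
0x3CCD = 11110011001101
→ OR → 11110011011101 = 15581
14787 = 11100111000011
→ AND → 11100011000001 = 14529
→ shifted right by 1 → 01110001100000 = 7264

7264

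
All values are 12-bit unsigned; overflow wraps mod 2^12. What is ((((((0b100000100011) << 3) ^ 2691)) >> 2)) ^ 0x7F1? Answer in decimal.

1303

0b100000100011 = 100000100011
→ << 3 (mod 2^12) → 000100011000 = 280
2691 = 101010000011
→ ^ → 101110011011 = 2971
→ >> 2 → 001011100110 = 742
0x7F1 = 011111110001
→ ^ → 010100010111 = 1303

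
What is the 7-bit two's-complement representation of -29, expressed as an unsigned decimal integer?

99

29 in 7 bits: 0011101
Invert: 1100010
Add 1:  1100011 = 99
(Check: 2^7 - 29 = 128 - 29 = 99.)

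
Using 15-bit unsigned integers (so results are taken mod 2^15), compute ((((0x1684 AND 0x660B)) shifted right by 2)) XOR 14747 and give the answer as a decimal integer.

14363

0x1684 = 001011010000100
0x660B = 110011000001011
→ AND → 000011000000000 = 1536
→ shifted right by 2 → 000000110000000 = 384
14747 = 011100110011011
→ XOR → 011100000011011 = 14363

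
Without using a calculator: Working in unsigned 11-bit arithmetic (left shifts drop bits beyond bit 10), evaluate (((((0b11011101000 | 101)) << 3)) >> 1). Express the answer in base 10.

948

0b11011101000 = 11011101000
101 = 00001100101
→ | → 11011101101 = 1773
→ << 3 (mod 2^11) → 11101101000 = 1896
→ >> 1 → 01110110100 = 948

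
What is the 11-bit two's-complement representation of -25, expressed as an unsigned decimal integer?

2023

25 in 11 bits: 00000011001
Invert: 11111100110
Add 1:  11111100111 = 2023
(Check: 2^11 - 25 = 2048 - 25 = 2023.)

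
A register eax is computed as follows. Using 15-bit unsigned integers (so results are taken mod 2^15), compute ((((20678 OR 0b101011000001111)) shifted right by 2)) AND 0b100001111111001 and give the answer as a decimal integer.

20678 = 101000011000110
0b101011000001111 = 101011000001111
→ OR → 101011011001111 = 22223
→ shifted right by 2 → 001010110110011 = 5555
0b100001111111001 = 100001111111001
→ AND → 000000110110001 = 433

433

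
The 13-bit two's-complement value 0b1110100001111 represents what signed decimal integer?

pattern = 1110100001111 (MSB is 1 ⇒ negative)
Invert: 0001011110000, add 1 → 0001011110001 = 753, so the value is -753.
(Equivalently: 7439 - 2^13 = 7439 - 8192 = -753.)

-753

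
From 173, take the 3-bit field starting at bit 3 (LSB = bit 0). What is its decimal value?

v = 010101101
Shift right by 3: 010101
Mask low 3 bits: 101 = 5

5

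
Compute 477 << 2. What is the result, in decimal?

1908

477 = 00111011101
shift left by 2 → 11101110100 = 1908
(equivalently, 477 × 2^2 = 477 × 4)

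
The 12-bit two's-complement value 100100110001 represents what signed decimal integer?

pattern = 100100110001 (MSB is 1 ⇒ negative)
Invert: 011011001110, add 1 → 011011001111 = 1743, so the value is -1743.
(Equivalently: 2353 - 2^12 = 2353 - 4096 = -1743.)

-1743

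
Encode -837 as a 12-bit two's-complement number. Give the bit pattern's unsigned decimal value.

837 in 12 bits: 001101000101
Invert: 110010111010
Add 1:  110010111011 = 3259
(Check: 2^12 - 837 = 4096 - 837 = 3259.)

3259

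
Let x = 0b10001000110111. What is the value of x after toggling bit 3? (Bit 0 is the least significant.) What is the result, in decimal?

8767

x = 10001000110111
bit 3 is currently 0; toggle it via x ^ (1 << 3) = x ^ 8
→ 10001000111111 = 8767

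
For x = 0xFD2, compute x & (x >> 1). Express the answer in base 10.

x = 111111010010 = 4050
x>>1 = 011111101001
AND  = 011111000000 = 1984
(x & (x >> 1) has a 1 wherever x has two consecutive 1 bits.)

1984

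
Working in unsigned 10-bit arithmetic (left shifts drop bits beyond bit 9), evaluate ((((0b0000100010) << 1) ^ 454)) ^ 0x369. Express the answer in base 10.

0b0000100010 = 0000100010
→ << 1 (mod 2^10) → 0001000100 = 68
454 = 0111000110
→ ^ → 0110000010 = 386
0x369 = 1101101001
→ ^ → 1011101011 = 747

747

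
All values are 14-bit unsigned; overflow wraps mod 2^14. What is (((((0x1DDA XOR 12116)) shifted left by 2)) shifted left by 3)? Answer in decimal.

0x1DDA = 01110111011010
12116 = 10111101010100
→ XOR → 11001010001110 = 12942
→ shifted left by 2 (mod 2^14) → 00101000111000 = 2616
→ shifted left by 3 (mod 2^14) → 01000111000000 = 4544

4544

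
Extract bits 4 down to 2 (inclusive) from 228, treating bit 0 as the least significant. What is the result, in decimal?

v = 11100100
Shift right by 2: 111001
Mask low 3 bits: 001 = 1

1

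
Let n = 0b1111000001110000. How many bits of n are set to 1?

7

n = 1111000001110000
Count the 1s: 1 + 1 + 1 + 1 + 1 + 1 + 1 = 7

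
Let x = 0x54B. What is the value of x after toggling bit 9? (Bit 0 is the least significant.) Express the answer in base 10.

1867

x = 000010101001011
bit 9 is currently 0; toggle it via x ^ (1 << 9) = x ^ 512
→ 000011101001011 = 1867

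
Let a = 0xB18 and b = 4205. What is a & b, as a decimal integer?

0xB18 = 0101100011000
4205 = 1000001101101
AND → 0000000001000 = 8

8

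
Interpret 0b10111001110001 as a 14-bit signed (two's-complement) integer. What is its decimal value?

pattern = 10111001110001 (MSB is 1 ⇒ negative)
Invert: 01000110001110, add 1 → 01000110001111 = 4495, so the value is -4495.
(Equivalently: 11889 - 2^14 = 11889 - 16384 = -4495.)

-4495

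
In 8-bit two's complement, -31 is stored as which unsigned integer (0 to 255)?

31 in 8 bits: 00011111
Invert: 11100000
Add 1:  11100001 = 225
(Check: 2^8 - 31 = 256 - 31 = 225.)

225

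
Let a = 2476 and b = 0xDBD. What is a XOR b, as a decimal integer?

2476 = 100110101100
0xDBD = 110110111101
XOR → 010000010001 = 1041

1041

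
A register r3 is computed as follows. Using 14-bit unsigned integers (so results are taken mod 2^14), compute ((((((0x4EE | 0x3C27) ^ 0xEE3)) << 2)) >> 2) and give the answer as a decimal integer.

524

0x4EE = 00010011101110
0x3C27 = 11110000100111
→ | → 11110011101111 = 15599
0xEE3 = 00111011100011
→ ^ → 11001000001100 = 12812
→ << 2 (mod 2^14) → 00100000110000 = 2096
→ >> 2 → 00001000001100 = 524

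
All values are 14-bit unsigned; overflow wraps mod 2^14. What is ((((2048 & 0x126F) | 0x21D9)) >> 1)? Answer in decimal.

2048 = 00100000000000
0x126F = 01001001101111
→ & → 00000000000000 = 0
0x21D9 = 10000111011001
→ | → 10000111011001 = 8665
→ >> 1 → 01000011101100 = 4332

4332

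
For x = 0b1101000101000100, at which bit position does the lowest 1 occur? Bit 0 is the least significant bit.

2

0b1101000101000100 = 1101000101000100
Trailing zeros: 2, so the lowest set bit is bit 2 (value 4).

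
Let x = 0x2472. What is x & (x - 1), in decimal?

x = 10010001110010 = 9330
x - 1 = 10010001110001
AND   = 10010001110000 = 9328
(x & (x - 1) clears the lowest set bit of x.)

9328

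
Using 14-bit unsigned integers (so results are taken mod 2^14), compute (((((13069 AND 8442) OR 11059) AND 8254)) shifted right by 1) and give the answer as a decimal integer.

4125

13069 = 11001100001101
8442 = 10000011111010
→ AND → 10000000001000 = 8200
11059 = 10101100110011
→ OR → 10101100111011 = 11067
8254 = 10000000111110
→ AND → 10000000111010 = 8250
→ shifted right by 1 → 01000000011101 = 4125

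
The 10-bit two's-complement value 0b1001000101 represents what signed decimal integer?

pattern = 1001000101 (MSB is 1 ⇒ negative)
Invert: 0110111010, add 1 → 0110111011 = 443, so the value is -443.
(Equivalently: 581 - 2^10 = 581 - 1024 = -443.)

-443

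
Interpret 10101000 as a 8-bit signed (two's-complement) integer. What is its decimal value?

-88

pattern = 10101000 (MSB is 1 ⇒ negative)
Invert: 01010111, add 1 → 01011000 = 88, so the value is -88.
(Equivalently: 168 - 2^8 = 168 - 256 = -88.)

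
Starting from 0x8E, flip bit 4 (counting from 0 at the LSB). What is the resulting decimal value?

158

x = 010001110
bit 4 is currently 0; toggle it via x ^ (1 << 4) = x ^ 16
→ 010011110 = 158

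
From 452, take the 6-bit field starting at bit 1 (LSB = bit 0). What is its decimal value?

34

v = 00000111000100
Shift right by 1: 0000011100010
Mask low 6 bits: 100010 = 34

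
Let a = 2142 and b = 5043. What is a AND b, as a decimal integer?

2142 = 0100001011110
5043 = 1001110110011
AND → 0000000010010 = 18

18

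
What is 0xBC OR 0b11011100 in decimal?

252

0xBC = 10111100
b = 11011100
 OR → 11111100 = 252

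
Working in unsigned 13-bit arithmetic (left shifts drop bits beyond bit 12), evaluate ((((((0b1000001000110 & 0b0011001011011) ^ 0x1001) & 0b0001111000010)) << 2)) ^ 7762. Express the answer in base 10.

0b1000001000110 = 1000001000110
0b0011001011011 = 0011001011011
→ & → 0000001000010 = 66
0x1001 = 1000000000001
→ ^ → 1000001000011 = 4163
0b0001111000010 = 0001111000010
→ & → 0000001000010 = 66
→ << 2 (mod 2^13) → 0000100001000 = 264
7762 = 1111001010010
→ ^ → 1111101011010 = 8026

8026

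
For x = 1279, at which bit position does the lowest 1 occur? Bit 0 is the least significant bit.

0

1279 = 10011111111
Trailing zeros: 0, so the lowest set bit is bit 0 (value 1).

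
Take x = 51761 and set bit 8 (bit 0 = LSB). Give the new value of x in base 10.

52017

x = 1100101000110001
bit 8 is currently 0; set it via x | (1 << 8) = x | 256
→ 1100101100110001 = 52017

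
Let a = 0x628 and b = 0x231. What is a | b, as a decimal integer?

0x628 = 11000101000
0x231 = 01000110001
 OR → 11000111001 = 1593

1593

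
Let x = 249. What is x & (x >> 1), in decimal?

x = 11111001 = 249
x>>1 = 01111100
AND  = 01111000 = 120
(x & (x >> 1) has a 1 wherever x has two consecutive 1 bits.)

120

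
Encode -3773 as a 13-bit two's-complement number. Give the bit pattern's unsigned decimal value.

4419

3773 in 13 bits: 0111010111101
Invert: 1000101000010
Add 1:  1000101000011 = 4419
(Check: 2^13 - 3773 = 8192 - 3773 = 4419.)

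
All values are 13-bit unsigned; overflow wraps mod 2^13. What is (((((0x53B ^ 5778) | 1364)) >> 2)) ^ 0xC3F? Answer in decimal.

0x53B = 0010100111011
5778 = 1011010010010
→ ^ → 1001110101001 = 5033
1364 = 0010101010100
→ | → 1011111111101 = 6141
→ >> 2 → 0010111111111 = 1535
0xC3F = 0110000111111
→ ^ → 0100111000000 = 2496

2496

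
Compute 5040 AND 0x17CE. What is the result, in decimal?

4992

5040 = 1001110110000
0x17CE = 1011111001110
AND → 1001110000000 = 4992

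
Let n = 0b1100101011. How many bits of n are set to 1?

n = 1100101011
Count the 1s: 1 + 1 + 1 + 1 + 1 + 1 = 6

6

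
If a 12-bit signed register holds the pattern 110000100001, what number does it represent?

pattern = 110000100001 (MSB is 1 ⇒ negative)
Invert: 001111011110, add 1 → 001111011111 = 991, so the value is -991.
(Equivalently: 3105 - 2^12 = 3105 - 4096 = -991.)

-991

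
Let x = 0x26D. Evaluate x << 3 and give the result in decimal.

4968

0x26D = 0001001101101
shift left by 3 → 1001101101000 = 4968
(equivalently, 621 × 2^3 = 621 × 8)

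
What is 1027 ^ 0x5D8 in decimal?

1027 = 10000000011
0x5D8 = 10111011000
XOR → 00111011011 = 475

475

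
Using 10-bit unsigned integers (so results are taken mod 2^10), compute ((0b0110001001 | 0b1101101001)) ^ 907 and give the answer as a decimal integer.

98

0b0110001001 = 0110001001
0b1101101001 = 1101101001
→ | → 1111101001 = 1001
907 = 1110001011
→ ^ → 0001100010 = 98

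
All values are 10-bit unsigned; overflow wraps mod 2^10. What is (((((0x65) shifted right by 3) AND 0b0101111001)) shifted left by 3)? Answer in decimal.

64

0x65 = 0001100101
→ shifted right by 3 → 0000001100 = 12
0b0101111001 = 0101111001
→ AND → 0000001000 = 8
→ shifted left by 3 (mod 2^10) → 0001000000 = 64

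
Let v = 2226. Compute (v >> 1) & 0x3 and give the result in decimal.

1

v = 000100010110010
Shift right by 1: 00010001011001
Mask low 2 bits: 01 = 1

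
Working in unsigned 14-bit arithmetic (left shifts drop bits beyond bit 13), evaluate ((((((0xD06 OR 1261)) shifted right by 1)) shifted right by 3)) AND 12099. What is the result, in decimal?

0xD06 = 00110100000110
1261 = 00010011101101
→ OR → 00110111101111 = 3567
→ shifted right by 1 → 00011011110111 = 1783
→ shifted right by 3 → 00000011011110 = 222
12099 = 10111101000011
→ AND → 00000001000010 = 66

66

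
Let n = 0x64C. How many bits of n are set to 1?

5

0x64C = 11001001100
Count the 1s: 1 + 1 + 1 + 1 + 1 = 5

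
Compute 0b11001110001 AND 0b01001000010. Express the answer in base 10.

576

a = 11001110001
b = 01001000010
AND → 01001000000 = 576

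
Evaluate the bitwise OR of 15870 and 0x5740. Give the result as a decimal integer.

15870 = 011110111111110
0x5740 = 101011101000000
 OR → 111111111111110 = 32766

32766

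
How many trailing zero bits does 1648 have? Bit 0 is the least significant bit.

4

1648 = 11001110000
Trailing zeros: 4, so the lowest set bit is bit 4 (value 16).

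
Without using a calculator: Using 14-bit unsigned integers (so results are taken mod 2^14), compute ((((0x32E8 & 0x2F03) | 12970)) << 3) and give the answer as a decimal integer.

0x32E8 = 11001011101000
0x2F03 = 10111100000011
→ & → 10001000000000 = 8704
12970 = 11001010101010
→ | → 11001010101010 = 12970
→ << 3 (mod 2^14) → 01010101010000 = 5456

5456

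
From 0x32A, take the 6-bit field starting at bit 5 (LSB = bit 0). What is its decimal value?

25

v = 001100101010
Shift right by 5: 0011001
Mask low 6 bits: 011001 = 25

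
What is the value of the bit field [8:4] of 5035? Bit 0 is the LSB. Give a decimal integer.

26

v = 01001110101011
Shift right by 4: 0100111010
Mask low 5 bits: 11010 = 26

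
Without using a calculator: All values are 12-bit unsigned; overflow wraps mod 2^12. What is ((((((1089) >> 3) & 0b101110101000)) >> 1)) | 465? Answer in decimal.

469

1089 = 010001000001
→ >> 3 → 000010001000 = 136
0b101110101000 = 101110101000
→ & → 000010001000 = 136
→ >> 1 → 000001000100 = 68
465 = 000111010001
→ | → 000111010101 = 469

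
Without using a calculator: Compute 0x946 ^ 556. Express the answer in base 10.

0x946 = 100101000110
556 = 001000101100
XOR → 101101101010 = 2922

2922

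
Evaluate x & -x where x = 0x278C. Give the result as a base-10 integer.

4

x = 10011110001100 = 10124
-x (two's complement) = …01100001110100
AND   = 00000000000100 = 4
(x & -x isolates the lowest set bit of x.)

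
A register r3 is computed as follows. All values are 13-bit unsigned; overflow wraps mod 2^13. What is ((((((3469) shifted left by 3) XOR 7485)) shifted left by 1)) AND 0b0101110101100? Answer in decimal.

680

3469 = 0110110001101
→ shifted left by 3 (mod 2^13) → 0110001101000 = 3176
7485 = 1110100111101
→ XOR → 1000101010101 = 4437
→ shifted left by 1 (mod 2^13) → 0001010101010 = 682
0b0101110101100 = 0101110101100
→ AND → 0001010101000 = 680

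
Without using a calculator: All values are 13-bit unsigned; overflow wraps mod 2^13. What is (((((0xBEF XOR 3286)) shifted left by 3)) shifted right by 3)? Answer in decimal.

0xBEF = 0101111101111
3286 = 0110011010110
→ XOR → 0011100111001 = 1849
→ shifted left by 3 (mod 2^13) → 1100111001000 = 6600
→ shifted right by 3 → 0001100111001 = 825

825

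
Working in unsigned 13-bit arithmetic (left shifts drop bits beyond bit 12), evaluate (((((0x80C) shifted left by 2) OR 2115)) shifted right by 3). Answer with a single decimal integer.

0x80C = 0100000001100
→ shifted left by 2 (mod 2^13) → 0000000110000 = 48
2115 = 0100001000011
→ OR → 0100001110011 = 2163
→ shifted right by 3 → 0000100001110 = 270

270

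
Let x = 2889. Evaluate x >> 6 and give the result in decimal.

2889 = 101101001001
shift right by 6 → 000000101101 = 45
(equivalently, floor(2889 / 64))

45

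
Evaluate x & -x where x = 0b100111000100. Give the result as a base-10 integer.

4

x = 100111000100 = 2500
-x (two's complement) = …011000111100
AND   = 000000000100 = 4
(x & -x isolates the lowest set bit of x.)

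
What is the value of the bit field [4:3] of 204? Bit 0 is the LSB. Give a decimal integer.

v = 011001100
Shift right by 3: 011001
Mask low 2 bits: 01 = 1

1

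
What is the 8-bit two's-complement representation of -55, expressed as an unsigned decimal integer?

201

55 in 8 bits: 00110111
Invert: 11001000
Add 1:  11001001 = 201
(Check: 2^8 - 55 = 256 - 55 = 201.)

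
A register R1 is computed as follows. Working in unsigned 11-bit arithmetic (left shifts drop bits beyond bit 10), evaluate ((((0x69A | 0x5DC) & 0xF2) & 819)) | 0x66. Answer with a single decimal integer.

118

0x69A = 11010011010
0x5DC = 10111011100
→ | → 11111011110 = 2014
0xF2 = 00011110010
→ & → 00011010010 = 210
819 = 01100110011
→ & → 00000010010 = 18
0x66 = 00001100110
→ | → 00001110110 = 118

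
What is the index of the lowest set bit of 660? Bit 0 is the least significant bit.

660 = 1010010100
Trailing zeros: 2, so the lowest set bit is bit 2 (value 4).

2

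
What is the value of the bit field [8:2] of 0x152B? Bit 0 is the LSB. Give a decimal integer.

v = 0001010100101011
Shift right by 2: 00010101001010
Mask low 7 bits: 1001010 = 74

74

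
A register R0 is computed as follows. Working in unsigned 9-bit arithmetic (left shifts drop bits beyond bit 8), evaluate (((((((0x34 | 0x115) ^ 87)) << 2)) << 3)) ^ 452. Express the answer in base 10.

0x34 = 000110100
0x115 = 100010101
→ | → 100110101 = 309
87 = 001010111
→ ^ → 101100010 = 354
→ << 2 (mod 2^9) → 110001000 = 392
→ << 3 (mod 2^9) → 001000000 = 64
452 = 111000100
→ ^ → 110000100 = 388

388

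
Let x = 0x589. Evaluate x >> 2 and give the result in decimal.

354

0x589 = 10110001001
shift right by 2 → 00101100010 = 354
(equivalently, floor(1417 / 4))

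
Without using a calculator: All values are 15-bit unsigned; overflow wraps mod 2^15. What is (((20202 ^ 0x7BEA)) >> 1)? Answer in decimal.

6784

20202 = 100111011101010
0x7BEA = 111101111101010
→ ^ → 011010100000000 = 13568
→ >> 1 → 001101010000000 = 6784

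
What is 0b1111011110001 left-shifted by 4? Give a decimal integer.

x = 00001111011110001
shift left by 4 → 11110111100010000 = 126736
(equivalently, 7921 × 2^4 = 7921 × 16)

126736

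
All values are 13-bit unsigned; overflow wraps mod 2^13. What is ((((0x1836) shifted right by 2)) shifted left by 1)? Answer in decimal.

3098

0x1836 = 1100000110110
→ shifted right by 2 → 0011000001101 = 1549
→ shifted left by 1 (mod 2^13) → 0110000011010 = 3098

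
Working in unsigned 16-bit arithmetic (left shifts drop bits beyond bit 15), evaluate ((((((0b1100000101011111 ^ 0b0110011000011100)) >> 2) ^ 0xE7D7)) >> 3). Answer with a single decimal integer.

6592

0b1100000101011111 = 1100000101011111
0b0110011000011100 = 0110011000011100
→ ^ → 1010011101000011 = 42819
→ >> 2 → 0010100111010000 = 10704
0xE7D7 = 1110011111010111
→ ^ → 1100111000000111 = 52743
→ >> 3 → 0001100111000000 = 6592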